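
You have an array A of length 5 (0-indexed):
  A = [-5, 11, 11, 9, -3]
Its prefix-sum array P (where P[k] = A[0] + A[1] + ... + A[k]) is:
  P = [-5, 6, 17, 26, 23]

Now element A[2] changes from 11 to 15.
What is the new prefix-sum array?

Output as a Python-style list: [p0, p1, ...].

Answer: [-5, 6, 21, 30, 27]

Derivation:
Change: A[2] 11 -> 15, delta = 4
P[k] for k < 2: unchanged (A[2] not included)
P[k] for k >= 2: shift by delta = 4
  P[0] = -5 + 0 = -5
  P[1] = 6 + 0 = 6
  P[2] = 17 + 4 = 21
  P[3] = 26 + 4 = 30
  P[4] = 23 + 4 = 27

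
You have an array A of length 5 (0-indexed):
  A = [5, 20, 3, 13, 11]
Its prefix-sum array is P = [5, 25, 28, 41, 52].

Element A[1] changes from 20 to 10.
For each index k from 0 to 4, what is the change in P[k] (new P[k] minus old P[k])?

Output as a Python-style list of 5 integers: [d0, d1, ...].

Answer: [0, -10, -10, -10, -10]

Derivation:
Element change: A[1] 20 -> 10, delta = -10
For k < 1: P[k] unchanged, delta_P[k] = 0
For k >= 1: P[k] shifts by exactly -10
Delta array: [0, -10, -10, -10, -10]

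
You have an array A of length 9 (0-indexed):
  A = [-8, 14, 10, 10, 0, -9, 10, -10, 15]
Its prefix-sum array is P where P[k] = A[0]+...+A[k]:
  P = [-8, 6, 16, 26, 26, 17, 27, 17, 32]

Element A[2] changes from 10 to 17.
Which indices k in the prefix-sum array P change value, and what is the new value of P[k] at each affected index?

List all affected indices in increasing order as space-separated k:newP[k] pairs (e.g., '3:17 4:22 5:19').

Answer: 2:23 3:33 4:33 5:24 6:34 7:24 8:39

Derivation:
P[k] = A[0] + ... + A[k]
P[k] includes A[2] iff k >= 2
Affected indices: 2, 3, ..., 8; delta = 7
  P[2]: 16 + 7 = 23
  P[3]: 26 + 7 = 33
  P[4]: 26 + 7 = 33
  P[5]: 17 + 7 = 24
  P[6]: 27 + 7 = 34
  P[7]: 17 + 7 = 24
  P[8]: 32 + 7 = 39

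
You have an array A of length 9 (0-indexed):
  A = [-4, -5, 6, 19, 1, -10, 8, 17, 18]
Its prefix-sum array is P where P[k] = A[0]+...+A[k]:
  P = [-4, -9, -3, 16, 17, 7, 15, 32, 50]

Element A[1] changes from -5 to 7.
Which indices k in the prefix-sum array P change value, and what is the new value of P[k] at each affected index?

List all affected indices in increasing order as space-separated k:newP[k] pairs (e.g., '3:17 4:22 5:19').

Answer: 1:3 2:9 3:28 4:29 5:19 6:27 7:44 8:62

Derivation:
P[k] = A[0] + ... + A[k]
P[k] includes A[1] iff k >= 1
Affected indices: 1, 2, ..., 8; delta = 12
  P[1]: -9 + 12 = 3
  P[2]: -3 + 12 = 9
  P[3]: 16 + 12 = 28
  P[4]: 17 + 12 = 29
  P[5]: 7 + 12 = 19
  P[6]: 15 + 12 = 27
  P[7]: 32 + 12 = 44
  P[8]: 50 + 12 = 62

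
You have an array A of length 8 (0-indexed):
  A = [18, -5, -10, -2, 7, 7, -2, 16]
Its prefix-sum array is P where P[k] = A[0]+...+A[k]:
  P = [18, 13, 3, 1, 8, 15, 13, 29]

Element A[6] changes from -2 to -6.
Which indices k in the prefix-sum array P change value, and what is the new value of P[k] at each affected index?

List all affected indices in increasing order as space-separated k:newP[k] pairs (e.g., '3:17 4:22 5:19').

P[k] = A[0] + ... + A[k]
P[k] includes A[6] iff k >= 6
Affected indices: 6, 7, ..., 7; delta = -4
  P[6]: 13 + -4 = 9
  P[7]: 29 + -4 = 25

Answer: 6:9 7:25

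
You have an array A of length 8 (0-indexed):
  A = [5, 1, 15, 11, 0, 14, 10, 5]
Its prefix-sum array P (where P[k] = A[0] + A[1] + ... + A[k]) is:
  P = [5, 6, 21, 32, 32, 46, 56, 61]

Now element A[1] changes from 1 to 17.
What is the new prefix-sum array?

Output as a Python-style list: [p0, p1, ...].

Change: A[1] 1 -> 17, delta = 16
P[k] for k < 1: unchanged (A[1] not included)
P[k] for k >= 1: shift by delta = 16
  P[0] = 5 + 0 = 5
  P[1] = 6 + 16 = 22
  P[2] = 21 + 16 = 37
  P[3] = 32 + 16 = 48
  P[4] = 32 + 16 = 48
  P[5] = 46 + 16 = 62
  P[6] = 56 + 16 = 72
  P[7] = 61 + 16 = 77

Answer: [5, 22, 37, 48, 48, 62, 72, 77]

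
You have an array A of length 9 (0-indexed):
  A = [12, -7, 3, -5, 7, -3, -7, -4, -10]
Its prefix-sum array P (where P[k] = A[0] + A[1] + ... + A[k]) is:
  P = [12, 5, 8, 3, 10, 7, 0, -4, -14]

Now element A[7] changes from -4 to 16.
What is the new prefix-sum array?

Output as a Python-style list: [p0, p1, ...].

Answer: [12, 5, 8, 3, 10, 7, 0, 16, 6]

Derivation:
Change: A[7] -4 -> 16, delta = 20
P[k] for k < 7: unchanged (A[7] not included)
P[k] for k >= 7: shift by delta = 20
  P[0] = 12 + 0 = 12
  P[1] = 5 + 0 = 5
  P[2] = 8 + 0 = 8
  P[3] = 3 + 0 = 3
  P[4] = 10 + 0 = 10
  P[5] = 7 + 0 = 7
  P[6] = 0 + 0 = 0
  P[7] = -4 + 20 = 16
  P[8] = -14 + 20 = 6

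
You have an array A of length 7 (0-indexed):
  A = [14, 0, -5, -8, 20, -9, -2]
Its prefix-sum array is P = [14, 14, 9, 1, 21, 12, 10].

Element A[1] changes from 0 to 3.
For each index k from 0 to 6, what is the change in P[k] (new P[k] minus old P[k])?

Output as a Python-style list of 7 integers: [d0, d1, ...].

Element change: A[1] 0 -> 3, delta = 3
For k < 1: P[k] unchanged, delta_P[k] = 0
For k >= 1: P[k] shifts by exactly 3
Delta array: [0, 3, 3, 3, 3, 3, 3]

Answer: [0, 3, 3, 3, 3, 3, 3]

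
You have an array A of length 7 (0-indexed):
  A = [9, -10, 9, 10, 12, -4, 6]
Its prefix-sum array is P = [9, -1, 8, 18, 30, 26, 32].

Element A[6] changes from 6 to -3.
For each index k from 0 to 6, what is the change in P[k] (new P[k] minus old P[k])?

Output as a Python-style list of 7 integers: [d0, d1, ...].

Element change: A[6] 6 -> -3, delta = -9
For k < 6: P[k] unchanged, delta_P[k] = 0
For k >= 6: P[k] shifts by exactly -9
Delta array: [0, 0, 0, 0, 0, 0, -9]

Answer: [0, 0, 0, 0, 0, 0, -9]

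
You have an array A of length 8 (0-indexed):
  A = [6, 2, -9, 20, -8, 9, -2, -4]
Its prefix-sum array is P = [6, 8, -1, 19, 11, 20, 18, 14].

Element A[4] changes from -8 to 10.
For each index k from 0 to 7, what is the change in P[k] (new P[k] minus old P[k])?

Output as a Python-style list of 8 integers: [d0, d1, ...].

Element change: A[4] -8 -> 10, delta = 18
For k < 4: P[k] unchanged, delta_P[k] = 0
For k >= 4: P[k] shifts by exactly 18
Delta array: [0, 0, 0, 0, 18, 18, 18, 18]

Answer: [0, 0, 0, 0, 18, 18, 18, 18]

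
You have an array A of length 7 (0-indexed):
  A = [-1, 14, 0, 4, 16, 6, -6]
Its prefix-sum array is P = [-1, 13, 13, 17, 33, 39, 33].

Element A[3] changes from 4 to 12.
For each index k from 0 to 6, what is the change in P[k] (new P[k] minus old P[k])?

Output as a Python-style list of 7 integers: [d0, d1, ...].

Element change: A[3] 4 -> 12, delta = 8
For k < 3: P[k] unchanged, delta_P[k] = 0
For k >= 3: P[k] shifts by exactly 8
Delta array: [0, 0, 0, 8, 8, 8, 8]

Answer: [0, 0, 0, 8, 8, 8, 8]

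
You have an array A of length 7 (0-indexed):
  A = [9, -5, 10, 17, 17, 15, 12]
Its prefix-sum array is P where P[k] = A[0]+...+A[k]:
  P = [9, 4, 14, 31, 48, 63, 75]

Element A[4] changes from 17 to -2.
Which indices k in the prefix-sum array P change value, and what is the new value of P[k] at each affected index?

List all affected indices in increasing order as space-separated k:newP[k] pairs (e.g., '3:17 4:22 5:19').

Answer: 4:29 5:44 6:56

Derivation:
P[k] = A[0] + ... + A[k]
P[k] includes A[4] iff k >= 4
Affected indices: 4, 5, ..., 6; delta = -19
  P[4]: 48 + -19 = 29
  P[5]: 63 + -19 = 44
  P[6]: 75 + -19 = 56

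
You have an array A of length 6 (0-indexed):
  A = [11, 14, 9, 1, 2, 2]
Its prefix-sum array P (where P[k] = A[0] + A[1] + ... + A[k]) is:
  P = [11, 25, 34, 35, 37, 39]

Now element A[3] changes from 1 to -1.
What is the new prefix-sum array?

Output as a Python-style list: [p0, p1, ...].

Change: A[3] 1 -> -1, delta = -2
P[k] for k < 3: unchanged (A[3] not included)
P[k] for k >= 3: shift by delta = -2
  P[0] = 11 + 0 = 11
  P[1] = 25 + 0 = 25
  P[2] = 34 + 0 = 34
  P[3] = 35 + -2 = 33
  P[4] = 37 + -2 = 35
  P[5] = 39 + -2 = 37

Answer: [11, 25, 34, 33, 35, 37]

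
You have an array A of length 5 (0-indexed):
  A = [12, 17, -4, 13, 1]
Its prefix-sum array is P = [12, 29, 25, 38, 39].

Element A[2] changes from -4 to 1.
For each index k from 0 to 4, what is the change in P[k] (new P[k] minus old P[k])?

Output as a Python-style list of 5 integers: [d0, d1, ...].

Element change: A[2] -4 -> 1, delta = 5
For k < 2: P[k] unchanged, delta_P[k] = 0
For k >= 2: P[k] shifts by exactly 5
Delta array: [0, 0, 5, 5, 5]

Answer: [0, 0, 5, 5, 5]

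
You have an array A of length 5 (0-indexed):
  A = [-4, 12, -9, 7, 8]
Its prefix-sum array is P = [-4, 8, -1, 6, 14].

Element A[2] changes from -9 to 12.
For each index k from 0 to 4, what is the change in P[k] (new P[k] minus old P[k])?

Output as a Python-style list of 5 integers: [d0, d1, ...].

Answer: [0, 0, 21, 21, 21]

Derivation:
Element change: A[2] -9 -> 12, delta = 21
For k < 2: P[k] unchanged, delta_P[k] = 0
For k >= 2: P[k] shifts by exactly 21
Delta array: [0, 0, 21, 21, 21]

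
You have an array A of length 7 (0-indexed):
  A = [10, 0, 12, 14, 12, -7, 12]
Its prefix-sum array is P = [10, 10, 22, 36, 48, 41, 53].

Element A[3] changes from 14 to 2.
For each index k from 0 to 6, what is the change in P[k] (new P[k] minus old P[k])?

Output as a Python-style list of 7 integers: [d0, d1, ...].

Element change: A[3] 14 -> 2, delta = -12
For k < 3: P[k] unchanged, delta_P[k] = 0
For k >= 3: P[k] shifts by exactly -12
Delta array: [0, 0, 0, -12, -12, -12, -12]

Answer: [0, 0, 0, -12, -12, -12, -12]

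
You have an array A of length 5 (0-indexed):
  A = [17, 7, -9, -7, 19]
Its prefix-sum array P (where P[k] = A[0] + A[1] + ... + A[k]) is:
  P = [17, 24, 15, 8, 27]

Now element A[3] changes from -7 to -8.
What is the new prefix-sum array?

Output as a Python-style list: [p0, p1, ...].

Change: A[3] -7 -> -8, delta = -1
P[k] for k < 3: unchanged (A[3] not included)
P[k] for k >= 3: shift by delta = -1
  P[0] = 17 + 0 = 17
  P[1] = 24 + 0 = 24
  P[2] = 15 + 0 = 15
  P[3] = 8 + -1 = 7
  P[4] = 27 + -1 = 26

Answer: [17, 24, 15, 7, 26]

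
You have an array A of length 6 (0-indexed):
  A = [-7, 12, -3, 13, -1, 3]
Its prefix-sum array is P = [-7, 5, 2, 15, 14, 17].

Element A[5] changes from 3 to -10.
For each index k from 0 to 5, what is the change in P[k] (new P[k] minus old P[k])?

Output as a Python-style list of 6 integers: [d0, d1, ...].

Answer: [0, 0, 0, 0, 0, -13]

Derivation:
Element change: A[5] 3 -> -10, delta = -13
For k < 5: P[k] unchanged, delta_P[k] = 0
For k >= 5: P[k] shifts by exactly -13
Delta array: [0, 0, 0, 0, 0, -13]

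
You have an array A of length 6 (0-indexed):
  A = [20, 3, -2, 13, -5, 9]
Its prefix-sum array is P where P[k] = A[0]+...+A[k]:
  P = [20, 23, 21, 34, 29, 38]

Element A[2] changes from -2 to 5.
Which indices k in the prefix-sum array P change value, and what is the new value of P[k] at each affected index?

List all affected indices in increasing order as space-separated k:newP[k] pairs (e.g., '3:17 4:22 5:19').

Answer: 2:28 3:41 4:36 5:45

Derivation:
P[k] = A[0] + ... + A[k]
P[k] includes A[2] iff k >= 2
Affected indices: 2, 3, ..., 5; delta = 7
  P[2]: 21 + 7 = 28
  P[3]: 34 + 7 = 41
  P[4]: 29 + 7 = 36
  P[5]: 38 + 7 = 45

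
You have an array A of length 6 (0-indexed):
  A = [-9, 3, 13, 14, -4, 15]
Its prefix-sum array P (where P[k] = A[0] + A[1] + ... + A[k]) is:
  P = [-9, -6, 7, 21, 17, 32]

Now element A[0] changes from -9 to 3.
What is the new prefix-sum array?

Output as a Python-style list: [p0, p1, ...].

Answer: [3, 6, 19, 33, 29, 44]

Derivation:
Change: A[0] -9 -> 3, delta = 12
P[k] for k < 0: unchanged (A[0] not included)
P[k] for k >= 0: shift by delta = 12
  P[0] = -9 + 12 = 3
  P[1] = -6 + 12 = 6
  P[2] = 7 + 12 = 19
  P[3] = 21 + 12 = 33
  P[4] = 17 + 12 = 29
  P[5] = 32 + 12 = 44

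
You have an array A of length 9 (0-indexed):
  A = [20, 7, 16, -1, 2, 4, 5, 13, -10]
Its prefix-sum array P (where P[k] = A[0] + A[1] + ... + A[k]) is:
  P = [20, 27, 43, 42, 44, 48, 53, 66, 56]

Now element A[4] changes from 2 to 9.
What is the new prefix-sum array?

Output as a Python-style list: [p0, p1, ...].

Change: A[4] 2 -> 9, delta = 7
P[k] for k < 4: unchanged (A[4] not included)
P[k] for k >= 4: shift by delta = 7
  P[0] = 20 + 0 = 20
  P[1] = 27 + 0 = 27
  P[2] = 43 + 0 = 43
  P[3] = 42 + 0 = 42
  P[4] = 44 + 7 = 51
  P[5] = 48 + 7 = 55
  P[6] = 53 + 7 = 60
  P[7] = 66 + 7 = 73
  P[8] = 56 + 7 = 63

Answer: [20, 27, 43, 42, 51, 55, 60, 73, 63]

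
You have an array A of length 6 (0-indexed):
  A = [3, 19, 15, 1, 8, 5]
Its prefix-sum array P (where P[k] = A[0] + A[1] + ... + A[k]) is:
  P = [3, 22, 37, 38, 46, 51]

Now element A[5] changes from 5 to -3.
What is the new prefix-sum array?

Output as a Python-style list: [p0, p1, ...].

Answer: [3, 22, 37, 38, 46, 43]

Derivation:
Change: A[5] 5 -> -3, delta = -8
P[k] for k < 5: unchanged (A[5] not included)
P[k] for k >= 5: shift by delta = -8
  P[0] = 3 + 0 = 3
  P[1] = 22 + 0 = 22
  P[2] = 37 + 0 = 37
  P[3] = 38 + 0 = 38
  P[4] = 46 + 0 = 46
  P[5] = 51 + -8 = 43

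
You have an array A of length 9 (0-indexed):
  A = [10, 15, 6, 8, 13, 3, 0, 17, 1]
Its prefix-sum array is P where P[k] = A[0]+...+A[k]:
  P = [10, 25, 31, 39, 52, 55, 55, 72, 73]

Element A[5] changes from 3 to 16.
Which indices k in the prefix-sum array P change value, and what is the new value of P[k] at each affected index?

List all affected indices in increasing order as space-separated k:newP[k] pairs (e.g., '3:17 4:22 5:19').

Answer: 5:68 6:68 7:85 8:86

Derivation:
P[k] = A[0] + ... + A[k]
P[k] includes A[5] iff k >= 5
Affected indices: 5, 6, ..., 8; delta = 13
  P[5]: 55 + 13 = 68
  P[6]: 55 + 13 = 68
  P[7]: 72 + 13 = 85
  P[8]: 73 + 13 = 86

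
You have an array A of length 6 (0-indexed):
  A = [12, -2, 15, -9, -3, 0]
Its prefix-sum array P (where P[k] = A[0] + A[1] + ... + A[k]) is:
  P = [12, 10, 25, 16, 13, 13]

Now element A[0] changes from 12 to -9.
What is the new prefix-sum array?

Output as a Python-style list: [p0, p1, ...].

Answer: [-9, -11, 4, -5, -8, -8]

Derivation:
Change: A[0] 12 -> -9, delta = -21
P[k] for k < 0: unchanged (A[0] not included)
P[k] for k >= 0: shift by delta = -21
  P[0] = 12 + -21 = -9
  P[1] = 10 + -21 = -11
  P[2] = 25 + -21 = 4
  P[3] = 16 + -21 = -5
  P[4] = 13 + -21 = -8
  P[5] = 13 + -21 = -8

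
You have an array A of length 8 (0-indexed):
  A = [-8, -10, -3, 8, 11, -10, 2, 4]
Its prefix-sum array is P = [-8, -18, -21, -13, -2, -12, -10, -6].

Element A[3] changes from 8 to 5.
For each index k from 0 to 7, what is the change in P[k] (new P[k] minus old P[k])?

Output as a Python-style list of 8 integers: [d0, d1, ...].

Element change: A[3] 8 -> 5, delta = -3
For k < 3: P[k] unchanged, delta_P[k] = 0
For k >= 3: P[k] shifts by exactly -3
Delta array: [0, 0, 0, -3, -3, -3, -3, -3]

Answer: [0, 0, 0, -3, -3, -3, -3, -3]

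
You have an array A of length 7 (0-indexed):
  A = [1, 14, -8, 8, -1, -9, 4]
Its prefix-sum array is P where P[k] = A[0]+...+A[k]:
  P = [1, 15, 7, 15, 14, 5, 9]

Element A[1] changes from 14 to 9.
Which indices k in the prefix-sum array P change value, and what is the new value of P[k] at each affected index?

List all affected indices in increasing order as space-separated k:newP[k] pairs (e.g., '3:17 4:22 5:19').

Answer: 1:10 2:2 3:10 4:9 5:0 6:4

Derivation:
P[k] = A[0] + ... + A[k]
P[k] includes A[1] iff k >= 1
Affected indices: 1, 2, ..., 6; delta = -5
  P[1]: 15 + -5 = 10
  P[2]: 7 + -5 = 2
  P[3]: 15 + -5 = 10
  P[4]: 14 + -5 = 9
  P[5]: 5 + -5 = 0
  P[6]: 9 + -5 = 4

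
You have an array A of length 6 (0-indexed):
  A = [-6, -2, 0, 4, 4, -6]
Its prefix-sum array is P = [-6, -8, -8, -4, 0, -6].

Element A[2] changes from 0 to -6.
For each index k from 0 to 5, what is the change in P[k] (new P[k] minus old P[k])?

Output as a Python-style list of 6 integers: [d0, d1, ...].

Answer: [0, 0, -6, -6, -6, -6]

Derivation:
Element change: A[2] 0 -> -6, delta = -6
For k < 2: P[k] unchanged, delta_P[k] = 0
For k >= 2: P[k] shifts by exactly -6
Delta array: [0, 0, -6, -6, -6, -6]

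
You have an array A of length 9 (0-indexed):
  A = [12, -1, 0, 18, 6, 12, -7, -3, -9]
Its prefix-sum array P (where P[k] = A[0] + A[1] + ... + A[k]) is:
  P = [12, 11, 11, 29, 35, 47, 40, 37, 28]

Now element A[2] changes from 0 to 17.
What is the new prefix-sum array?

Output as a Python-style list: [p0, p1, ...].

Change: A[2] 0 -> 17, delta = 17
P[k] for k < 2: unchanged (A[2] not included)
P[k] for k >= 2: shift by delta = 17
  P[0] = 12 + 0 = 12
  P[1] = 11 + 0 = 11
  P[2] = 11 + 17 = 28
  P[3] = 29 + 17 = 46
  P[4] = 35 + 17 = 52
  P[5] = 47 + 17 = 64
  P[6] = 40 + 17 = 57
  P[7] = 37 + 17 = 54
  P[8] = 28 + 17 = 45

Answer: [12, 11, 28, 46, 52, 64, 57, 54, 45]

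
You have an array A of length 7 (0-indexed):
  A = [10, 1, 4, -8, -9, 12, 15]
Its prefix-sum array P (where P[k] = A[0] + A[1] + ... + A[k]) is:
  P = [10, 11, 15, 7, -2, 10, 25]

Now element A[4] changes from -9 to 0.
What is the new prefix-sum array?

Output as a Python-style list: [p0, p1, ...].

Change: A[4] -9 -> 0, delta = 9
P[k] for k < 4: unchanged (A[4] not included)
P[k] for k >= 4: shift by delta = 9
  P[0] = 10 + 0 = 10
  P[1] = 11 + 0 = 11
  P[2] = 15 + 0 = 15
  P[3] = 7 + 0 = 7
  P[4] = -2 + 9 = 7
  P[5] = 10 + 9 = 19
  P[6] = 25 + 9 = 34

Answer: [10, 11, 15, 7, 7, 19, 34]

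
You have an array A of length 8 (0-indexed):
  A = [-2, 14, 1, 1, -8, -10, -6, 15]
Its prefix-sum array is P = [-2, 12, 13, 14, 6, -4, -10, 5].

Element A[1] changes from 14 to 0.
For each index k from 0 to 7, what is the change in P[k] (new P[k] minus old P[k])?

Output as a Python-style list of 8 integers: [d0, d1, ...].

Answer: [0, -14, -14, -14, -14, -14, -14, -14]

Derivation:
Element change: A[1] 14 -> 0, delta = -14
For k < 1: P[k] unchanged, delta_P[k] = 0
For k >= 1: P[k] shifts by exactly -14
Delta array: [0, -14, -14, -14, -14, -14, -14, -14]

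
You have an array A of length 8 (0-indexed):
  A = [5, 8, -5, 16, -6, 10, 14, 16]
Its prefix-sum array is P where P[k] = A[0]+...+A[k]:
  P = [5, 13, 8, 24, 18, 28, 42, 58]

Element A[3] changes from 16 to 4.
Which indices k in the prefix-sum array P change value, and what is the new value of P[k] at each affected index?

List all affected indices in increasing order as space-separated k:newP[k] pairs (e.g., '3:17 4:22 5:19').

Answer: 3:12 4:6 5:16 6:30 7:46

Derivation:
P[k] = A[0] + ... + A[k]
P[k] includes A[3] iff k >= 3
Affected indices: 3, 4, ..., 7; delta = -12
  P[3]: 24 + -12 = 12
  P[4]: 18 + -12 = 6
  P[5]: 28 + -12 = 16
  P[6]: 42 + -12 = 30
  P[7]: 58 + -12 = 46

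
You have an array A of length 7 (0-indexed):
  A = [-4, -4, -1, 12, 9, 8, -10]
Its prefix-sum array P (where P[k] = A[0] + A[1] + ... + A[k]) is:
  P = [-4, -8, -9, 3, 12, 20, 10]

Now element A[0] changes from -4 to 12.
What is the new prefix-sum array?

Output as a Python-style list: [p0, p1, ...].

Answer: [12, 8, 7, 19, 28, 36, 26]

Derivation:
Change: A[0] -4 -> 12, delta = 16
P[k] for k < 0: unchanged (A[0] not included)
P[k] for k >= 0: shift by delta = 16
  P[0] = -4 + 16 = 12
  P[1] = -8 + 16 = 8
  P[2] = -9 + 16 = 7
  P[3] = 3 + 16 = 19
  P[4] = 12 + 16 = 28
  P[5] = 20 + 16 = 36
  P[6] = 10 + 16 = 26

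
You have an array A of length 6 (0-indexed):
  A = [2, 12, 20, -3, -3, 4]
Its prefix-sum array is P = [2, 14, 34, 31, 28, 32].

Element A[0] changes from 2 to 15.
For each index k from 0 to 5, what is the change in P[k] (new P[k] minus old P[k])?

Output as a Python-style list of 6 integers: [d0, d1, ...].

Element change: A[0] 2 -> 15, delta = 13
For k < 0: P[k] unchanged, delta_P[k] = 0
For k >= 0: P[k] shifts by exactly 13
Delta array: [13, 13, 13, 13, 13, 13]

Answer: [13, 13, 13, 13, 13, 13]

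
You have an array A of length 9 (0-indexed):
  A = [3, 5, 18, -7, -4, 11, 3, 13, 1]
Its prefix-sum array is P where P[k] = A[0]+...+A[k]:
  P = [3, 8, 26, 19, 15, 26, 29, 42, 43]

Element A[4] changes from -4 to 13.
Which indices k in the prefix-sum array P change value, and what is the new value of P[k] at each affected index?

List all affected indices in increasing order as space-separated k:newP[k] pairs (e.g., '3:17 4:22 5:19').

P[k] = A[0] + ... + A[k]
P[k] includes A[4] iff k >= 4
Affected indices: 4, 5, ..., 8; delta = 17
  P[4]: 15 + 17 = 32
  P[5]: 26 + 17 = 43
  P[6]: 29 + 17 = 46
  P[7]: 42 + 17 = 59
  P[8]: 43 + 17 = 60

Answer: 4:32 5:43 6:46 7:59 8:60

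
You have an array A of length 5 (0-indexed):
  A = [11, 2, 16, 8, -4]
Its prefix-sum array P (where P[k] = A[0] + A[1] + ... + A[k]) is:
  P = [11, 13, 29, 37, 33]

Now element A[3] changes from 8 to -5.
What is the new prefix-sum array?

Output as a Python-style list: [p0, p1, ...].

Change: A[3] 8 -> -5, delta = -13
P[k] for k < 3: unchanged (A[3] not included)
P[k] for k >= 3: shift by delta = -13
  P[0] = 11 + 0 = 11
  P[1] = 13 + 0 = 13
  P[2] = 29 + 0 = 29
  P[3] = 37 + -13 = 24
  P[4] = 33 + -13 = 20

Answer: [11, 13, 29, 24, 20]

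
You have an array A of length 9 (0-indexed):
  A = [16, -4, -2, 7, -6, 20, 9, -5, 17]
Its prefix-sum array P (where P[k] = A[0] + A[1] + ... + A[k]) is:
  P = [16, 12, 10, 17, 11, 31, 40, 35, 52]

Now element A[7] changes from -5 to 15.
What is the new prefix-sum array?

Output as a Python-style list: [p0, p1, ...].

Change: A[7] -5 -> 15, delta = 20
P[k] for k < 7: unchanged (A[7] not included)
P[k] for k >= 7: shift by delta = 20
  P[0] = 16 + 0 = 16
  P[1] = 12 + 0 = 12
  P[2] = 10 + 0 = 10
  P[3] = 17 + 0 = 17
  P[4] = 11 + 0 = 11
  P[5] = 31 + 0 = 31
  P[6] = 40 + 0 = 40
  P[7] = 35 + 20 = 55
  P[8] = 52 + 20 = 72

Answer: [16, 12, 10, 17, 11, 31, 40, 55, 72]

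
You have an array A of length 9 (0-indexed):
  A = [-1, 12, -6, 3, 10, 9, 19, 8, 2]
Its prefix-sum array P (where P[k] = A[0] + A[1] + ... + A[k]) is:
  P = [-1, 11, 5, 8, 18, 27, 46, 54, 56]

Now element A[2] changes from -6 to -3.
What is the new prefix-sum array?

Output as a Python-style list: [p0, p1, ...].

Change: A[2] -6 -> -3, delta = 3
P[k] for k < 2: unchanged (A[2] not included)
P[k] for k >= 2: shift by delta = 3
  P[0] = -1 + 0 = -1
  P[1] = 11 + 0 = 11
  P[2] = 5 + 3 = 8
  P[3] = 8 + 3 = 11
  P[4] = 18 + 3 = 21
  P[5] = 27 + 3 = 30
  P[6] = 46 + 3 = 49
  P[7] = 54 + 3 = 57
  P[8] = 56 + 3 = 59

Answer: [-1, 11, 8, 11, 21, 30, 49, 57, 59]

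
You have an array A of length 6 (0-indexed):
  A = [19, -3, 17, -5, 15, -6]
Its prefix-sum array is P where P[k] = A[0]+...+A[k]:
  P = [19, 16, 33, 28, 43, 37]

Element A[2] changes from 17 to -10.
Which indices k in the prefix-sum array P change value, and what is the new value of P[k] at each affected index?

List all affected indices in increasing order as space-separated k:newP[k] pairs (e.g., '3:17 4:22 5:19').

P[k] = A[0] + ... + A[k]
P[k] includes A[2] iff k >= 2
Affected indices: 2, 3, ..., 5; delta = -27
  P[2]: 33 + -27 = 6
  P[3]: 28 + -27 = 1
  P[4]: 43 + -27 = 16
  P[5]: 37 + -27 = 10

Answer: 2:6 3:1 4:16 5:10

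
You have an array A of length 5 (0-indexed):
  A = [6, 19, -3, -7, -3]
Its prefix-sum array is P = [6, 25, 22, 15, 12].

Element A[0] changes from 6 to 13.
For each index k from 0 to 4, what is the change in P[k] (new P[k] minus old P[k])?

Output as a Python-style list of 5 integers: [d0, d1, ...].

Element change: A[0] 6 -> 13, delta = 7
For k < 0: P[k] unchanged, delta_P[k] = 0
For k >= 0: P[k] shifts by exactly 7
Delta array: [7, 7, 7, 7, 7]

Answer: [7, 7, 7, 7, 7]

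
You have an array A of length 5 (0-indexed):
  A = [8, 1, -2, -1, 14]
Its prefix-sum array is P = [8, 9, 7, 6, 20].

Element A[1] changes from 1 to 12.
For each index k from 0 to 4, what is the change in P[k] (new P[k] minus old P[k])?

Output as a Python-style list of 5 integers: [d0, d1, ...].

Answer: [0, 11, 11, 11, 11]

Derivation:
Element change: A[1] 1 -> 12, delta = 11
For k < 1: P[k] unchanged, delta_P[k] = 0
For k >= 1: P[k] shifts by exactly 11
Delta array: [0, 11, 11, 11, 11]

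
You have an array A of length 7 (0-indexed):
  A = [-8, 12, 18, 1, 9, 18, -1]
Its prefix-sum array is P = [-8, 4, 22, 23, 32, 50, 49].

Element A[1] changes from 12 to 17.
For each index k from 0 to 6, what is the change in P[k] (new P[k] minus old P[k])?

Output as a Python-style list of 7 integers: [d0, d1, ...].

Element change: A[1] 12 -> 17, delta = 5
For k < 1: P[k] unchanged, delta_P[k] = 0
For k >= 1: P[k] shifts by exactly 5
Delta array: [0, 5, 5, 5, 5, 5, 5]

Answer: [0, 5, 5, 5, 5, 5, 5]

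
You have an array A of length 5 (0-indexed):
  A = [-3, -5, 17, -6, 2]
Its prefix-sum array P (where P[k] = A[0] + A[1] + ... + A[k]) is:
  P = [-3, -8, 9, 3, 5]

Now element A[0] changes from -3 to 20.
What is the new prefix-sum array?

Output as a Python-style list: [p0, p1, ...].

Answer: [20, 15, 32, 26, 28]

Derivation:
Change: A[0] -3 -> 20, delta = 23
P[k] for k < 0: unchanged (A[0] not included)
P[k] for k >= 0: shift by delta = 23
  P[0] = -3 + 23 = 20
  P[1] = -8 + 23 = 15
  P[2] = 9 + 23 = 32
  P[3] = 3 + 23 = 26
  P[4] = 5 + 23 = 28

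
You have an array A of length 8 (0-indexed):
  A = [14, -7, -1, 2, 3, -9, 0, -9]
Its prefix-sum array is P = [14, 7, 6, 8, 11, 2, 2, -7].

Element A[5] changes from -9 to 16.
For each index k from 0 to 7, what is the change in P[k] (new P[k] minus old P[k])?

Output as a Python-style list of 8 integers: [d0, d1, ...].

Element change: A[5] -9 -> 16, delta = 25
For k < 5: P[k] unchanged, delta_P[k] = 0
For k >= 5: P[k] shifts by exactly 25
Delta array: [0, 0, 0, 0, 0, 25, 25, 25]

Answer: [0, 0, 0, 0, 0, 25, 25, 25]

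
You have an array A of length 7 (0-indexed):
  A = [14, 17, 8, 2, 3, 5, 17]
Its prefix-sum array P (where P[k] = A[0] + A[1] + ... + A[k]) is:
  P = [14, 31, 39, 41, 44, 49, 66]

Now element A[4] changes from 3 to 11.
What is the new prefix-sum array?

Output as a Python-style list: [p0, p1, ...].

Change: A[4] 3 -> 11, delta = 8
P[k] for k < 4: unchanged (A[4] not included)
P[k] for k >= 4: shift by delta = 8
  P[0] = 14 + 0 = 14
  P[1] = 31 + 0 = 31
  P[2] = 39 + 0 = 39
  P[3] = 41 + 0 = 41
  P[4] = 44 + 8 = 52
  P[5] = 49 + 8 = 57
  P[6] = 66 + 8 = 74

Answer: [14, 31, 39, 41, 52, 57, 74]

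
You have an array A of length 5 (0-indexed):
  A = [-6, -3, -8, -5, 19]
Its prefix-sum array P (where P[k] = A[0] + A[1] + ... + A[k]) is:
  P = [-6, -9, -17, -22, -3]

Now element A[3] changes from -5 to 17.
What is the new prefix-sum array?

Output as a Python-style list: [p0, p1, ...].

Answer: [-6, -9, -17, 0, 19]

Derivation:
Change: A[3] -5 -> 17, delta = 22
P[k] for k < 3: unchanged (A[3] not included)
P[k] for k >= 3: shift by delta = 22
  P[0] = -6 + 0 = -6
  P[1] = -9 + 0 = -9
  P[2] = -17 + 0 = -17
  P[3] = -22 + 22 = 0
  P[4] = -3 + 22 = 19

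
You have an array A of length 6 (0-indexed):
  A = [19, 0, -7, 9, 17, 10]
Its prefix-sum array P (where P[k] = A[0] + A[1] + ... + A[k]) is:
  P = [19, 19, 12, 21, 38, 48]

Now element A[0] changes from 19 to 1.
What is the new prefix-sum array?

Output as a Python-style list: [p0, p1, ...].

Answer: [1, 1, -6, 3, 20, 30]

Derivation:
Change: A[0] 19 -> 1, delta = -18
P[k] for k < 0: unchanged (A[0] not included)
P[k] for k >= 0: shift by delta = -18
  P[0] = 19 + -18 = 1
  P[1] = 19 + -18 = 1
  P[2] = 12 + -18 = -6
  P[3] = 21 + -18 = 3
  P[4] = 38 + -18 = 20
  P[5] = 48 + -18 = 30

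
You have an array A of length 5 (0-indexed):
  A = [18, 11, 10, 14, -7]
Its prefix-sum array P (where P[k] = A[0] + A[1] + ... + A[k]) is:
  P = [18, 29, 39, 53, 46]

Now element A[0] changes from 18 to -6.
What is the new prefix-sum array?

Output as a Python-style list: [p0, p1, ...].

Change: A[0] 18 -> -6, delta = -24
P[k] for k < 0: unchanged (A[0] not included)
P[k] for k >= 0: shift by delta = -24
  P[0] = 18 + -24 = -6
  P[1] = 29 + -24 = 5
  P[2] = 39 + -24 = 15
  P[3] = 53 + -24 = 29
  P[4] = 46 + -24 = 22

Answer: [-6, 5, 15, 29, 22]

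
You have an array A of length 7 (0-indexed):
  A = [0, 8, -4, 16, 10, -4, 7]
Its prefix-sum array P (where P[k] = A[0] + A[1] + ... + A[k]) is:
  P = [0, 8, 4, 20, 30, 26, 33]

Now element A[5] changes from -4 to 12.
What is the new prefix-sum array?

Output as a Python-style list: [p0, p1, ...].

Change: A[5] -4 -> 12, delta = 16
P[k] for k < 5: unchanged (A[5] not included)
P[k] for k >= 5: shift by delta = 16
  P[0] = 0 + 0 = 0
  P[1] = 8 + 0 = 8
  P[2] = 4 + 0 = 4
  P[3] = 20 + 0 = 20
  P[4] = 30 + 0 = 30
  P[5] = 26 + 16 = 42
  P[6] = 33 + 16 = 49

Answer: [0, 8, 4, 20, 30, 42, 49]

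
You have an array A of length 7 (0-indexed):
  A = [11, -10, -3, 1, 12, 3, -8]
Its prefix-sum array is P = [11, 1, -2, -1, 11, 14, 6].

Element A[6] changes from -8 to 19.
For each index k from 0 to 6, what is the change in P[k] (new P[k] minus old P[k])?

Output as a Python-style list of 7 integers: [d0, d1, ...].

Answer: [0, 0, 0, 0, 0, 0, 27]

Derivation:
Element change: A[6] -8 -> 19, delta = 27
For k < 6: P[k] unchanged, delta_P[k] = 0
For k >= 6: P[k] shifts by exactly 27
Delta array: [0, 0, 0, 0, 0, 0, 27]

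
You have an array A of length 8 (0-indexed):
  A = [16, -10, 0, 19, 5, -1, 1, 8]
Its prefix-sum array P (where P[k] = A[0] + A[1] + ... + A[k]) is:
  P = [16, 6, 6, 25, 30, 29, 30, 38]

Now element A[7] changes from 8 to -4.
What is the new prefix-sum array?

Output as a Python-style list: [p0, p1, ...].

Change: A[7] 8 -> -4, delta = -12
P[k] for k < 7: unchanged (A[7] not included)
P[k] for k >= 7: shift by delta = -12
  P[0] = 16 + 0 = 16
  P[1] = 6 + 0 = 6
  P[2] = 6 + 0 = 6
  P[3] = 25 + 0 = 25
  P[4] = 30 + 0 = 30
  P[5] = 29 + 0 = 29
  P[6] = 30 + 0 = 30
  P[7] = 38 + -12 = 26

Answer: [16, 6, 6, 25, 30, 29, 30, 26]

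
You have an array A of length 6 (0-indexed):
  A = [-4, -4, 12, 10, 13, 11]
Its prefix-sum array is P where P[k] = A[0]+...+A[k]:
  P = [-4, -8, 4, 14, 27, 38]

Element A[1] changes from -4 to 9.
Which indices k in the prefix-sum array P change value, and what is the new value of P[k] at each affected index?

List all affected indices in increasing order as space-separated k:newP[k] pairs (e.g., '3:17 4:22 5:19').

Answer: 1:5 2:17 3:27 4:40 5:51

Derivation:
P[k] = A[0] + ... + A[k]
P[k] includes A[1] iff k >= 1
Affected indices: 1, 2, ..., 5; delta = 13
  P[1]: -8 + 13 = 5
  P[2]: 4 + 13 = 17
  P[3]: 14 + 13 = 27
  P[4]: 27 + 13 = 40
  P[5]: 38 + 13 = 51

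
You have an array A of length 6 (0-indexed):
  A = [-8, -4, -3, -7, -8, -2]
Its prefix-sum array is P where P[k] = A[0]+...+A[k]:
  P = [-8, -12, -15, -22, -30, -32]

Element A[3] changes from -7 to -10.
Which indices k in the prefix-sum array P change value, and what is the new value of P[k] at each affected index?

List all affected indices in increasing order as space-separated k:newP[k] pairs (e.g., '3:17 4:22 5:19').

Answer: 3:-25 4:-33 5:-35

Derivation:
P[k] = A[0] + ... + A[k]
P[k] includes A[3] iff k >= 3
Affected indices: 3, 4, ..., 5; delta = -3
  P[3]: -22 + -3 = -25
  P[4]: -30 + -3 = -33
  P[5]: -32 + -3 = -35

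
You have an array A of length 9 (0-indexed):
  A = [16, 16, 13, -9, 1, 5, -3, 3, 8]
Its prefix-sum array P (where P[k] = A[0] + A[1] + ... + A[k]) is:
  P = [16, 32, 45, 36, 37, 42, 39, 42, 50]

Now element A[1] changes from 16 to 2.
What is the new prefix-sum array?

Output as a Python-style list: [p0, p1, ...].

Answer: [16, 18, 31, 22, 23, 28, 25, 28, 36]

Derivation:
Change: A[1] 16 -> 2, delta = -14
P[k] for k < 1: unchanged (A[1] not included)
P[k] for k >= 1: shift by delta = -14
  P[0] = 16 + 0 = 16
  P[1] = 32 + -14 = 18
  P[2] = 45 + -14 = 31
  P[3] = 36 + -14 = 22
  P[4] = 37 + -14 = 23
  P[5] = 42 + -14 = 28
  P[6] = 39 + -14 = 25
  P[7] = 42 + -14 = 28
  P[8] = 50 + -14 = 36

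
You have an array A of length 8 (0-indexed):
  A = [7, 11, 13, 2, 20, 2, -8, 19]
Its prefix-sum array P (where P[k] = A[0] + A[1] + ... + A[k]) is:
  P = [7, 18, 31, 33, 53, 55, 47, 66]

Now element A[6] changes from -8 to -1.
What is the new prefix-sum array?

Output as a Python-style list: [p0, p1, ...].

Change: A[6] -8 -> -1, delta = 7
P[k] for k < 6: unchanged (A[6] not included)
P[k] for k >= 6: shift by delta = 7
  P[0] = 7 + 0 = 7
  P[1] = 18 + 0 = 18
  P[2] = 31 + 0 = 31
  P[3] = 33 + 0 = 33
  P[4] = 53 + 0 = 53
  P[5] = 55 + 0 = 55
  P[6] = 47 + 7 = 54
  P[7] = 66 + 7 = 73

Answer: [7, 18, 31, 33, 53, 55, 54, 73]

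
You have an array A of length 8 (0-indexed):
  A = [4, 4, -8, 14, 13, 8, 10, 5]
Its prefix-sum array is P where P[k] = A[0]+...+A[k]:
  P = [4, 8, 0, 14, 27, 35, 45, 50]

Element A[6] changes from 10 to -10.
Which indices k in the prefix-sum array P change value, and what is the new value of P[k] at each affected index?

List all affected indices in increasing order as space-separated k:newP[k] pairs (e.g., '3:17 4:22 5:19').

P[k] = A[0] + ... + A[k]
P[k] includes A[6] iff k >= 6
Affected indices: 6, 7, ..., 7; delta = -20
  P[6]: 45 + -20 = 25
  P[7]: 50 + -20 = 30

Answer: 6:25 7:30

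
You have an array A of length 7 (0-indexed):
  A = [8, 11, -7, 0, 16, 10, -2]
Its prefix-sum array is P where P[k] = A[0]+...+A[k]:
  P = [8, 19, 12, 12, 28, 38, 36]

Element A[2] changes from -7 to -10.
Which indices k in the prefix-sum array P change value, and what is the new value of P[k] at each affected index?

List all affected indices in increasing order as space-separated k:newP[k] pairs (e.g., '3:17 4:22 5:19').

Answer: 2:9 3:9 4:25 5:35 6:33

Derivation:
P[k] = A[0] + ... + A[k]
P[k] includes A[2] iff k >= 2
Affected indices: 2, 3, ..., 6; delta = -3
  P[2]: 12 + -3 = 9
  P[3]: 12 + -3 = 9
  P[4]: 28 + -3 = 25
  P[5]: 38 + -3 = 35
  P[6]: 36 + -3 = 33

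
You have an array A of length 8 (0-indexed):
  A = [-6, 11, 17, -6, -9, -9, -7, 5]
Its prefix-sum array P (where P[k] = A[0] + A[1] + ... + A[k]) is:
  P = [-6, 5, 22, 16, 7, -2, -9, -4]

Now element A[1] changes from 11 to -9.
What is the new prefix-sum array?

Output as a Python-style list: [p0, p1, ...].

Answer: [-6, -15, 2, -4, -13, -22, -29, -24]

Derivation:
Change: A[1] 11 -> -9, delta = -20
P[k] for k < 1: unchanged (A[1] not included)
P[k] for k >= 1: shift by delta = -20
  P[0] = -6 + 0 = -6
  P[1] = 5 + -20 = -15
  P[2] = 22 + -20 = 2
  P[3] = 16 + -20 = -4
  P[4] = 7 + -20 = -13
  P[5] = -2 + -20 = -22
  P[6] = -9 + -20 = -29
  P[7] = -4 + -20 = -24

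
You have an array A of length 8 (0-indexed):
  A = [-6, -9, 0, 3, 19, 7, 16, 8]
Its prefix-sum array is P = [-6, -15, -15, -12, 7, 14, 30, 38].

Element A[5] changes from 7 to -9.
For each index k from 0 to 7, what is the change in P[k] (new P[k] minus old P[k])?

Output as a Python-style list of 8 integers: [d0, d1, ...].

Element change: A[5] 7 -> -9, delta = -16
For k < 5: P[k] unchanged, delta_P[k] = 0
For k >= 5: P[k] shifts by exactly -16
Delta array: [0, 0, 0, 0, 0, -16, -16, -16]

Answer: [0, 0, 0, 0, 0, -16, -16, -16]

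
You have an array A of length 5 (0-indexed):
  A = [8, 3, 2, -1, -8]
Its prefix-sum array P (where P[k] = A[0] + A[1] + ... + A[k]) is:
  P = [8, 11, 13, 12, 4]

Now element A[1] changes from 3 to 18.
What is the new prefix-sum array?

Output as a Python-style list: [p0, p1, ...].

Change: A[1] 3 -> 18, delta = 15
P[k] for k < 1: unchanged (A[1] not included)
P[k] for k >= 1: shift by delta = 15
  P[0] = 8 + 0 = 8
  P[1] = 11 + 15 = 26
  P[2] = 13 + 15 = 28
  P[3] = 12 + 15 = 27
  P[4] = 4 + 15 = 19

Answer: [8, 26, 28, 27, 19]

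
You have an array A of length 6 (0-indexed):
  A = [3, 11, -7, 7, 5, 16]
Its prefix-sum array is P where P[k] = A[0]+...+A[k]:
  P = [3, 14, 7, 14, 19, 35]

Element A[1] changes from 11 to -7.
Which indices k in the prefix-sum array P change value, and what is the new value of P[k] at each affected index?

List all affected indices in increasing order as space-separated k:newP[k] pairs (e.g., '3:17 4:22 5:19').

P[k] = A[0] + ... + A[k]
P[k] includes A[1] iff k >= 1
Affected indices: 1, 2, ..., 5; delta = -18
  P[1]: 14 + -18 = -4
  P[2]: 7 + -18 = -11
  P[3]: 14 + -18 = -4
  P[4]: 19 + -18 = 1
  P[5]: 35 + -18 = 17

Answer: 1:-4 2:-11 3:-4 4:1 5:17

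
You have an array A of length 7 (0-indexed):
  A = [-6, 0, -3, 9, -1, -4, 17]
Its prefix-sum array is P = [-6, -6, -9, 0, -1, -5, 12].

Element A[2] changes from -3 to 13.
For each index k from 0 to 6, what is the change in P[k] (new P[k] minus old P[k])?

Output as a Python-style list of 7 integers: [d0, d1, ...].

Element change: A[2] -3 -> 13, delta = 16
For k < 2: P[k] unchanged, delta_P[k] = 0
For k >= 2: P[k] shifts by exactly 16
Delta array: [0, 0, 16, 16, 16, 16, 16]

Answer: [0, 0, 16, 16, 16, 16, 16]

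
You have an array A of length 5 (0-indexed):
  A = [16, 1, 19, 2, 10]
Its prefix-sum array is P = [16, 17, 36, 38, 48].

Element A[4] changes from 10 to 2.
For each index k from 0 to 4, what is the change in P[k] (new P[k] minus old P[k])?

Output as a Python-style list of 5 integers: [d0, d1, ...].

Answer: [0, 0, 0, 0, -8]

Derivation:
Element change: A[4] 10 -> 2, delta = -8
For k < 4: P[k] unchanged, delta_P[k] = 0
For k >= 4: P[k] shifts by exactly -8
Delta array: [0, 0, 0, 0, -8]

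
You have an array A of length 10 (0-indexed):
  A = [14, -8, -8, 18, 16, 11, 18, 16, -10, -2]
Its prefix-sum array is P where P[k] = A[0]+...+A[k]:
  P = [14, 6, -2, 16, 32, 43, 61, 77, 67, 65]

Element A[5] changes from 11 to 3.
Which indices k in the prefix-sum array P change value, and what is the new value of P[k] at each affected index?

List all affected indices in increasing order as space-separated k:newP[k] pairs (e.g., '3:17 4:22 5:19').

P[k] = A[0] + ... + A[k]
P[k] includes A[5] iff k >= 5
Affected indices: 5, 6, ..., 9; delta = -8
  P[5]: 43 + -8 = 35
  P[6]: 61 + -8 = 53
  P[7]: 77 + -8 = 69
  P[8]: 67 + -8 = 59
  P[9]: 65 + -8 = 57

Answer: 5:35 6:53 7:69 8:59 9:57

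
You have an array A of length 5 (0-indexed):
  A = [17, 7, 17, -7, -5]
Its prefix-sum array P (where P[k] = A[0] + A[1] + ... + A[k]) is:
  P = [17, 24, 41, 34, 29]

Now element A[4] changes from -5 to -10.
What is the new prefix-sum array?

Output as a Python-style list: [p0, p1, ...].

Change: A[4] -5 -> -10, delta = -5
P[k] for k < 4: unchanged (A[4] not included)
P[k] for k >= 4: shift by delta = -5
  P[0] = 17 + 0 = 17
  P[1] = 24 + 0 = 24
  P[2] = 41 + 0 = 41
  P[3] = 34 + 0 = 34
  P[4] = 29 + -5 = 24

Answer: [17, 24, 41, 34, 24]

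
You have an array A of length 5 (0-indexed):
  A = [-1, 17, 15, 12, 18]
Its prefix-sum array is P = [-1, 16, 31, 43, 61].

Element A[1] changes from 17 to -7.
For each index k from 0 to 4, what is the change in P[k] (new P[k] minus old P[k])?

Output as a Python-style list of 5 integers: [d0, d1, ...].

Answer: [0, -24, -24, -24, -24]

Derivation:
Element change: A[1] 17 -> -7, delta = -24
For k < 1: P[k] unchanged, delta_P[k] = 0
For k >= 1: P[k] shifts by exactly -24
Delta array: [0, -24, -24, -24, -24]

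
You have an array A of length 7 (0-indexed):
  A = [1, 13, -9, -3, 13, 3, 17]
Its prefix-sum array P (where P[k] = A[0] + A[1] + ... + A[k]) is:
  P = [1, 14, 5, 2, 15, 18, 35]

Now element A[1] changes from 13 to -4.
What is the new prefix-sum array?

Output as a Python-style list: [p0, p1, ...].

Change: A[1] 13 -> -4, delta = -17
P[k] for k < 1: unchanged (A[1] not included)
P[k] for k >= 1: shift by delta = -17
  P[0] = 1 + 0 = 1
  P[1] = 14 + -17 = -3
  P[2] = 5 + -17 = -12
  P[3] = 2 + -17 = -15
  P[4] = 15 + -17 = -2
  P[5] = 18 + -17 = 1
  P[6] = 35 + -17 = 18

Answer: [1, -3, -12, -15, -2, 1, 18]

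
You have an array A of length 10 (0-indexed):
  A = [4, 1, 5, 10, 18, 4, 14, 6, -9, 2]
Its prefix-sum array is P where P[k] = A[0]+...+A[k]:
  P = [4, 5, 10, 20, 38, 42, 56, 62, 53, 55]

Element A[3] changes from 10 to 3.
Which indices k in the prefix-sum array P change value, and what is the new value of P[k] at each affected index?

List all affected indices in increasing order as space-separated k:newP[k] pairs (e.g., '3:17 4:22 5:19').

P[k] = A[0] + ... + A[k]
P[k] includes A[3] iff k >= 3
Affected indices: 3, 4, ..., 9; delta = -7
  P[3]: 20 + -7 = 13
  P[4]: 38 + -7 = 31
  P[5]: 42 + -7 = 35
  P[6]: 56 + -7 = 49
  P[7]: 62 + -7 = 55
  P[8]: 53 + -7 = 46
  P[9]: 55 + -7 = 48

Answer: 3:13 4:31 5:35 6:49 7:55 8:46 9:48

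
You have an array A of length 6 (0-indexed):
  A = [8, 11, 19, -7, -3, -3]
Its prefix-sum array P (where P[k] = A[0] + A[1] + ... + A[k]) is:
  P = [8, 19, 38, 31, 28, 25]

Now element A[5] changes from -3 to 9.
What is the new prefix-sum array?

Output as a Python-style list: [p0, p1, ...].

Change: A[5] -3 -> 9, delta = 12
P[k] for k < 5: unchanged (A[5] not included)
P[k] for k >= 5: shift by delta = 12
  P[0] = 8 + 0 = 8
  P[1] = 19 + 0 = 19
  P[2] = 38 + 0 = 38
  P[3] = 31 + 0 = 31
  P[4] = 28 + 0 = 28
  P[5] = 25 + 12 = 37

Answer: [8, 19, 38, 31, 28, 37]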